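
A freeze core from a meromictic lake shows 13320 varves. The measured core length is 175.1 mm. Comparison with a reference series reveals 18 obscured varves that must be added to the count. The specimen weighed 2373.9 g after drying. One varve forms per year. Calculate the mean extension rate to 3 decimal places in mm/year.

0.013 mm/year

After corrections the count is 13320 + 18 = 13338 varves.
175.1 mm over 13338 years gives 175.1 / 13338 ≈ 0.013 mm/year.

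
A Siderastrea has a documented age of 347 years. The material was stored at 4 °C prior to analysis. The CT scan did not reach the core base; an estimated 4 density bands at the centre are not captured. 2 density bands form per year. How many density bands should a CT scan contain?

With 2 density bands per year, 347 years would produce 347 × 2 = 694 density bands.
Less the 4 uncaptured density bands: 694 − 4 = 690.

690 density bands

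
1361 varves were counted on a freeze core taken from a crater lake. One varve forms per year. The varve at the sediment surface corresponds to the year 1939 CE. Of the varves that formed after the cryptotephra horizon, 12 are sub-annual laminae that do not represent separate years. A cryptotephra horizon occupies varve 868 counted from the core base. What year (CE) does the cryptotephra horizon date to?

1458 CE

1361 − 868 = 493 varves lie beyond the cryptotephra horizon toward the sediment surface.
493 − 12 false = 481 true varves after the cryptotephra horizon.
1939 − 481 = 1458 CE.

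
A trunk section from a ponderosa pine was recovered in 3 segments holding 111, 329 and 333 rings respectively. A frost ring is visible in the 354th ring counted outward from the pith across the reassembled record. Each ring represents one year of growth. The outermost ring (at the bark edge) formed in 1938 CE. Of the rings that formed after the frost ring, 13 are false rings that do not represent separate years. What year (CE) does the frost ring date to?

Total rings = 111 + 329 + 333 = 773.
The frost ring sits at ring 354 from the pith, so 773 − 354 = 419 rings formed after it.
Removing the 13 false rings leaves 419 − 13 = 406 true rings beyond the frost ring.
The ring at the bark edge is 1938 CE, so the frost ring dates to 1938 − 406 = 1532 CE.

1532 CE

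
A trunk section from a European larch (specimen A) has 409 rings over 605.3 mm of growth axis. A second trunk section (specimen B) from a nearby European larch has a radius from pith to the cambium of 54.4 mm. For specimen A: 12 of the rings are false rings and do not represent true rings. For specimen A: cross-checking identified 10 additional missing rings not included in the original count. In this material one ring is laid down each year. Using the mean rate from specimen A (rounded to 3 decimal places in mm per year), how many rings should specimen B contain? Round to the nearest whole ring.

Specimen A: adjusted count: 409 − 12 + 10 = 407 rings.
A: Extension rate ≈ 605.3 / 407 = 1.487 mm/yr.
B spans 54.4 / 1.487 = 36.58 years ≈ 37 rings.

37 rings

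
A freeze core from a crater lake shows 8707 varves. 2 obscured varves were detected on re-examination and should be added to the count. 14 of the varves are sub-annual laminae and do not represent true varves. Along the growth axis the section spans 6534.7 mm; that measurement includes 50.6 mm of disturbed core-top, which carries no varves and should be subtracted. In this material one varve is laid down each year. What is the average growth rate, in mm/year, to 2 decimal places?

0.75 mm/year

Adjusted count: 8707 − 14 + 2 = 8695 varves.
Removing the 50.6 mm offcut leaves 6534.7 − 50.6 = 6484.1 mm.
Mean rate = 6484.1 mm / 8695 years ≈ 0.75 mm/year.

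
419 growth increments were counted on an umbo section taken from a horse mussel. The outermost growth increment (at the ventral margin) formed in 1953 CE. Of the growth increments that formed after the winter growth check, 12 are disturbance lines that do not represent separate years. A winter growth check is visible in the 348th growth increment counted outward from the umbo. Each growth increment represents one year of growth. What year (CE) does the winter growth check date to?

The winter growth check sits at growth increment 348 from the umbo, so 419 − 348 = 71 growth increments formed after it.
Excluding 12 false growth increments: 71 − 12 = 59.
Counting back 59 years from 1953 CE places the winter growth check in 1953 − 59 = 1894 CE.

1894 CE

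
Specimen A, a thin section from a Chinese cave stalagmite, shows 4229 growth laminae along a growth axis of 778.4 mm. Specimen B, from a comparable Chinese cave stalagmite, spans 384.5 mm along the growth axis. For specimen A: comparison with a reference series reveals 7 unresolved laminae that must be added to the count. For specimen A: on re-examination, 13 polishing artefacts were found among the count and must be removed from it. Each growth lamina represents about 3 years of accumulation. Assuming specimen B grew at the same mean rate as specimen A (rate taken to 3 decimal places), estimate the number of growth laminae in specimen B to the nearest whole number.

2101 growth laminae

Specimen A: after corrections the count is 4229 − 13 + 7 = 4223 growth laminae.
Specimen A: multiplying by 3 years per growth lamina: 4223 × 3 = 12669 years.
A: 778.4 mm over 12669 years gives 778.4 / 12669 ≈ 0.061 mm/yr.
B spans 384.5 / 0.061 = 6303.28 years; at 3 years per growth lamina that is 6303.28 / 3 ≈ 2101 growth laminae.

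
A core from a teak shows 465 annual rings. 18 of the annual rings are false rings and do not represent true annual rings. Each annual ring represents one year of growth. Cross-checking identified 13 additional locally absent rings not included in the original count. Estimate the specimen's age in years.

460 years

After corrections the count is 465 − 18 + 13 = 460 annual rings.
With a one-to-one annual ring periodicity this is 460 years.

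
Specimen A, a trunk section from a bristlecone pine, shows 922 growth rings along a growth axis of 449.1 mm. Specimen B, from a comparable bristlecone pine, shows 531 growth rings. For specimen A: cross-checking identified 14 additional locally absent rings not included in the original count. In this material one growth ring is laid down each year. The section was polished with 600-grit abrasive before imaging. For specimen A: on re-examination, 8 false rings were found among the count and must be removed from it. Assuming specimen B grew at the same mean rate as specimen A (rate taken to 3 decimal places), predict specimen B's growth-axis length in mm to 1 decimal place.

257.0 mm

Specimen A: adjusted count: 922 − 8 + 14 = 928 growth rings.
A: Mean rate = 449.1 mm / 928 years ≈ 0.484 mm per year.
For B, 0.484 mm/year × 531 years = 257.0 mm.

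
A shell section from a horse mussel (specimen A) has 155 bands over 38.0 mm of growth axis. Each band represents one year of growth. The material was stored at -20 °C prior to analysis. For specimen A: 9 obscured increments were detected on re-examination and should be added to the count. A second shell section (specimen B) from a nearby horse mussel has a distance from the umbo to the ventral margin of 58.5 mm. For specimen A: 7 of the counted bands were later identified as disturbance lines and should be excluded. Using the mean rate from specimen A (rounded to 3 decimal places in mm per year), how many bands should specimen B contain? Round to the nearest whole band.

242 bands

Specimen A: correcting the raw count gives 155 − 7 + 9 = 157 true bands.
A: Extension rate ≈ 38.0 / 157 = 0.242 mm per year.
B spans 58.5 / 0.242 = 241.74 years ≈ 242 bands.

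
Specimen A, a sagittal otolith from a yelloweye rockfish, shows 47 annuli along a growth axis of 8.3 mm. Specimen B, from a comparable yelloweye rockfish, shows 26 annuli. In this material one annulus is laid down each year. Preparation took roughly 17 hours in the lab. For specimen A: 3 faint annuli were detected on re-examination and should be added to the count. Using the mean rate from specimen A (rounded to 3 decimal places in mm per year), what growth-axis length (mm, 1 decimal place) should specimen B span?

Specimen A: adjusted count: 47 + 3 = 50 annuli.
A: Mean rate = 8.3 mm / 50 years ≈ 0.166 mm per year.
B's length ≈ 0.166 × 26 = 4.3 mm.

4.3 mm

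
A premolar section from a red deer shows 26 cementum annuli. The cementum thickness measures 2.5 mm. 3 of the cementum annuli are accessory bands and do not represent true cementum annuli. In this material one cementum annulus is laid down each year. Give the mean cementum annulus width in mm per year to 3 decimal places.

0.109 mm per year

After corrections the count is 26 − 3 = 23 cementum annuli.
2.5 mm over 23 years gives 2.5 / 23 ≈ 0.109 mm per year.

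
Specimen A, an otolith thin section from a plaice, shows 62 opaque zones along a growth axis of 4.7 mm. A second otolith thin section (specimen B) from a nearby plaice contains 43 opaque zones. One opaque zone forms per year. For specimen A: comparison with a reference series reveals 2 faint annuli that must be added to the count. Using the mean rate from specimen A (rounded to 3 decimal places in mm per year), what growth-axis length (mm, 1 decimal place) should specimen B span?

3.1 mm

Specimen A: true opaque zone count = 62 + 2 = 64.
A: 4.7 mm over 64 years gives 4.7 / 64 ≈ 0.073 mm/yr.
For B, 0.073 mm/year × 43 years = 3.1 mm.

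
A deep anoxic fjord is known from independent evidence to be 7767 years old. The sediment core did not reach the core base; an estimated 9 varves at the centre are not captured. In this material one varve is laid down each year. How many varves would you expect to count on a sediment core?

7758 varves

At one varve per year, 7767 years correspond to 7767 varves.
Subtracting the 9 varves not captured gives 7767 − 9 = 7758 varves in the record.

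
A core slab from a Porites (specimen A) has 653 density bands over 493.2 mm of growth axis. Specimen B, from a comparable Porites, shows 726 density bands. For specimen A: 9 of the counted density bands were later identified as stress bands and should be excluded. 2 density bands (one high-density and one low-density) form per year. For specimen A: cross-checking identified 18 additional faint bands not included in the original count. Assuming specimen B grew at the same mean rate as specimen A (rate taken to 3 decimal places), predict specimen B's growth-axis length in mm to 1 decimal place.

Specimen A: adjusted count: 653 − 9 + 18 = 662 density bands.
Specimen A: with 2 density bands per year, 662 / 2 = 331 years.
A: 493.2 mm over 331 years gives 493.2 / 331 ≈ 1.490 mm per year.
Specimen B: 726 density bands at 2 per year is 726 / 2 = 363 years. Length of B = 1.490 × 363 = 540.9 mm.

540.9 mm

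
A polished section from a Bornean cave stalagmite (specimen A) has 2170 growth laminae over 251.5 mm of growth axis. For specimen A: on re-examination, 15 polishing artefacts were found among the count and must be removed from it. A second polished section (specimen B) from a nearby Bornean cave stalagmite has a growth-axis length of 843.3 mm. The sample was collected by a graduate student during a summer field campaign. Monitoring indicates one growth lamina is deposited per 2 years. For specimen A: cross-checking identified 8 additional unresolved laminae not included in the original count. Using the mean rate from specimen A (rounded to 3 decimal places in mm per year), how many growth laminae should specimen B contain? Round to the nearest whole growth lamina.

Specimen A: adjusted count: 2170 − 15 + 8 = 2163 growth laminae.
Specimen A: 2163 growth laminae at 2 years each span 2163 × 2 = 4326 years.
A: Extension rate ≈ 251.5 / 4326 = 0.058 mm/yr.
For B, 843.3 / 0.058 = 14539.66 years; at 2 years per growth lamina that is 14539.66 / 2 ≈ 7270 growth laminae.

7270 growth laminae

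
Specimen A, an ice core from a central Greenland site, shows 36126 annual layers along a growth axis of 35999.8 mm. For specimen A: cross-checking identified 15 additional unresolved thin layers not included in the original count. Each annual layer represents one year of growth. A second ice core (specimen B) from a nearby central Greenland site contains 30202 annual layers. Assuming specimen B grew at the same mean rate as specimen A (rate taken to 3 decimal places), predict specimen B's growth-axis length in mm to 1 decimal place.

Specimen A: correcting the raw count gives 36126 + 15 = 36141 true annual layers.
A: Extension rate ≈ 35999.8 / 36141 = 0.996 mm/yr.
Length of B = 0.996 × 30202 = 30081.2 mm.

30081.2 mm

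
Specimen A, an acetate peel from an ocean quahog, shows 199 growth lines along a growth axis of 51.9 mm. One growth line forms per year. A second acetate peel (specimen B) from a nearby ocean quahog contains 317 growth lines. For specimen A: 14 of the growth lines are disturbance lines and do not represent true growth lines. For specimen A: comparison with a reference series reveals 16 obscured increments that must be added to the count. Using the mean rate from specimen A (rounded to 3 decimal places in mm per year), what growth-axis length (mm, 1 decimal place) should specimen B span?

81.8 mm

Specimen A: after corrections the count is 199 − 14 + 16 = 201 growth lines.
A: Extension rate ≈ 51.9 / 201 = 0.258 mm per year.
Length of B = 0.258 × 317 = 81.8 mm.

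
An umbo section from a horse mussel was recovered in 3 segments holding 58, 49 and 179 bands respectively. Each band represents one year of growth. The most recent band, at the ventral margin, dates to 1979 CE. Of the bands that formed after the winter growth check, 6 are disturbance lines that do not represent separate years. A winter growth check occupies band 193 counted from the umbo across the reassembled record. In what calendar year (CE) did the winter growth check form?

Total bands = 58 + 49 + 179 = 286.
The winter growth check sits at band 193 from the umbo, so 286 − 193 = 93 bands formed after it.
93 − 6 false = 87 true bands after the winter growth check.
Counting back 87 years from 1979 CE places the winter growth check in 1979 − 87 = 1892 CE.

1892 CE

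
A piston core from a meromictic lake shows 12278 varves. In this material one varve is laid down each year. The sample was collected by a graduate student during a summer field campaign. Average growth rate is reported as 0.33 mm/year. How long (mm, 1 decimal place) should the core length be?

12278 years of growth are recorded.
12278 years at 0.33 mm/year gives 0.33 × 12278 = 4051.7 mm.

4051.7 mm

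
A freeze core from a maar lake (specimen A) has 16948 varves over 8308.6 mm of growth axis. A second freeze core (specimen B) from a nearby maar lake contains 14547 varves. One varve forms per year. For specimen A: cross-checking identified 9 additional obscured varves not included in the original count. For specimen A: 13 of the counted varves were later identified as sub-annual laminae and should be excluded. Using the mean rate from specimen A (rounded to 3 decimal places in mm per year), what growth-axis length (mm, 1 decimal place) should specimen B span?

Specimen A: after corrections the count is 16948 − 13 + 9 = 16944 varves.
A: Mean rate = 8308.6 mm / 16944 years ≈ 0.490 mm/year.
B's length ≈ 0.490 × 14547 = 7128.0 mm.

7128.0 mm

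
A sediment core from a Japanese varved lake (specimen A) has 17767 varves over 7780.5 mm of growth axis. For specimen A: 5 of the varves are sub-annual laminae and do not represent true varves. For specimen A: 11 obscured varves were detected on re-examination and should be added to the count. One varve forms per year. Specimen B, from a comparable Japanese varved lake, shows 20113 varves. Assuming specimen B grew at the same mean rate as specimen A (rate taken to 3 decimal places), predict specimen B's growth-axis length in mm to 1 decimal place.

8809.5 mm

Specimen A: adjusted count: 17767 − 5 + 11 = 17773 varves.
A: 7780.5 mm over 17773 years gives 7780.5 / 17773 ≈ 0.438 mm/yr.
Length of B = 0.438 × 20113 = 8809.5 mm.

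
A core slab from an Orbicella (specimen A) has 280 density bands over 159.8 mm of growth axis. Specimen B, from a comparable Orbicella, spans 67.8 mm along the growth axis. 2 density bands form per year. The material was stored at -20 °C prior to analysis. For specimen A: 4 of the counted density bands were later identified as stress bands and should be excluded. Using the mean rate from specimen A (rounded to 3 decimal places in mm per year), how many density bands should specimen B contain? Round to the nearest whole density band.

Specimen A: after corrections the count is 280 − 4 = 276 density bands.
Specimen A: with 2 density bands per year, 276 / 2 = 138 years.
A: 159.8 mm over 138 years gives 159.8 / 138 ≈ 1.158 mm per year.
For B, 67.8 / 1.158 = 58.55 years; at 2 density bands per year that is 58.55 × 2 ≈ 117 density bands.

117 density bands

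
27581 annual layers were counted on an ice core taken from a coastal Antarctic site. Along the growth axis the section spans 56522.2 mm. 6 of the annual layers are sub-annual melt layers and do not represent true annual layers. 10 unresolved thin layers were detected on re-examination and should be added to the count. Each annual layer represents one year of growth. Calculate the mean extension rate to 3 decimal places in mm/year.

After corrections the count is 27581 − 6 + 10 = 27585 annual layers.
Mean rate = 56522.2 mm / 27585 years ≈ 2.049 mm/year.

2.049 mm/year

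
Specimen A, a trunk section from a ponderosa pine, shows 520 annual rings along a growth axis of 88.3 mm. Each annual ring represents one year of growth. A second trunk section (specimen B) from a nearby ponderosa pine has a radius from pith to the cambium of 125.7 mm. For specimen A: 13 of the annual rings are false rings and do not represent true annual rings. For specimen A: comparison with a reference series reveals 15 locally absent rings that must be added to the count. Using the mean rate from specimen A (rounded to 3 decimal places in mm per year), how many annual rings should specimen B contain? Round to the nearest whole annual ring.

Specimen A: true annual ring count = 520 − 13 + 15 = 522.
A: 88.3 mm over 522 years gives 88.3 / 522 ≈ 0.169 mm/year.
For B, 125.7 / 0.169 = 743.79 years ≈ 744 annual rings.

744 annual rings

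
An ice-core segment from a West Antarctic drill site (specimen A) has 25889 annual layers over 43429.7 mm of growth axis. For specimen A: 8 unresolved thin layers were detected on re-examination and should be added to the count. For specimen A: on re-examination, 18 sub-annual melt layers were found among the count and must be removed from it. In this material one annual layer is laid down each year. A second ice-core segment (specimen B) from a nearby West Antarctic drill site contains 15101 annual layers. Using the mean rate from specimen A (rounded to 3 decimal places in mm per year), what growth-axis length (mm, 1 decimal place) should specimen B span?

25339.5 mm

Specimen A: adjusted count: 25889 − 18 + 8 = 25879 annual layers.
A: Extension rate ≈ 43429.7 / 25879 = 1.678 mm per year.
For B, 1.678 mm/year × 15101 years = 25339.5 mm.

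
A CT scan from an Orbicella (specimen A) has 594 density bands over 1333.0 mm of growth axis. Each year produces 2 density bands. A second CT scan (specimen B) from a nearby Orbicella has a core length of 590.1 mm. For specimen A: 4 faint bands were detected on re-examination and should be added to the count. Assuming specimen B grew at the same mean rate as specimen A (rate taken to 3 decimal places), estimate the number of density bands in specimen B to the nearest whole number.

265 density bands

Specimen A: true density band count = 594 + 4 = 598.
Specimen A: with 2 density bands per year, 598 / 2 = 299 years.
A: Mean rate = 1333.0 mm / 299 years ≈ 4.458 mm/year.
B spans 590.1 / 4.458 = 132.37 years; at 2 density bands per year that is 132.37 × 2 ≈ 265 density bands.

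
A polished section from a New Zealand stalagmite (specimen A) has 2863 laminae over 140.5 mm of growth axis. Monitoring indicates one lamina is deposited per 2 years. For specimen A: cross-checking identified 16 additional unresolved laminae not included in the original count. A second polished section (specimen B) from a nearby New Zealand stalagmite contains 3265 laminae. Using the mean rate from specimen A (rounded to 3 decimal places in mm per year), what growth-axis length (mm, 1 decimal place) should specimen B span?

156.7 mm

Specimen A: correcting the raw count gives 2863 + 16 = 2879 true laminae.
Specimen A: at 2 years per lamina, 2879 × 2 = 5758 years.
A: Mean rate = 140.5 mm / 5758 years ≈ 0.024 mm/year.
Specimen B: 3265 laminae at 2 years each span 3265 × 2 = 6530 years. For B, 0.024 mm/year × 6530 years = 156.7 mm.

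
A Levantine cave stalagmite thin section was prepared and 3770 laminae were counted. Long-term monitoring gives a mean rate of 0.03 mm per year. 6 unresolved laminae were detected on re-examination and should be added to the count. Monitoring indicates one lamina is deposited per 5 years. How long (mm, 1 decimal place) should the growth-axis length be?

566.4 mm

After corrections the count is 3770 + 6 = 3776 laminae.
Multiplying by 5 years per lamina: 3776 × 5 = 18880 years.
Length ≈ 0.03 × 18880 = 566.4 mm.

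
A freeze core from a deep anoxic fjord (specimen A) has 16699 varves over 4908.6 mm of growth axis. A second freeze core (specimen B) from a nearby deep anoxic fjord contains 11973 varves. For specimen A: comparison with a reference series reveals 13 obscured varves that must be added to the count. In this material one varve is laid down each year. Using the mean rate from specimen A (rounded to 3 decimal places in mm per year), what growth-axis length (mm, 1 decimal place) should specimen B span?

3520.1 mm

Specimen A: after corrections the count is 16699 + 13 = 16712 varves.
A: 4908.6 mm over 16712 years gives 4908.6 / 16712 ≈ 0.294 mm/yr.
B's length ≈ 0.294 × 11973 = 3520.1 mm.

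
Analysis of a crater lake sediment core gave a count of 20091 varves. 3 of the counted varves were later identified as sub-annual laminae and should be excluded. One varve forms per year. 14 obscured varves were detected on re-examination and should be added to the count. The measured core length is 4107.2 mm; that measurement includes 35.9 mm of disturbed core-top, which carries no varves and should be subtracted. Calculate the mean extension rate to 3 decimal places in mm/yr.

True varve count = 20091 − 3 + 14 = 20102.
Removing the 35.9 mm offcut leaves 4107.2 − 35.9 = 4071.3 mm.
Extension rate ≈ 4071.3 / 20102 = 0.203 mm/yr.

0.203 mm/yr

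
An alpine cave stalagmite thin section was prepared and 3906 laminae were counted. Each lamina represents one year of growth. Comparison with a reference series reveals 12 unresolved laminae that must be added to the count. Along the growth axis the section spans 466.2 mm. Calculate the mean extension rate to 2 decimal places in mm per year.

After corrections the count is 3906 + 12 = 3918 laminae.
Mean rate = 466.2 mm / 3918 years ≈ 0.12 mm per year.

0.12 mm per year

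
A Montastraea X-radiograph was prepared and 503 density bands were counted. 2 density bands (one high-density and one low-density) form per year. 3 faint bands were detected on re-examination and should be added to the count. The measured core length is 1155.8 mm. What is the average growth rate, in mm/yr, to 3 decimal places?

Adjusted count: 503 + 3 = 506 density bands.
Dividing by 2 density bands per year: 506 / 2 = 253 years.
1155.8 mm over 253 years gives 1155.8 / 253 ≈ 4.568 mm/yr.

4.568 mm/yr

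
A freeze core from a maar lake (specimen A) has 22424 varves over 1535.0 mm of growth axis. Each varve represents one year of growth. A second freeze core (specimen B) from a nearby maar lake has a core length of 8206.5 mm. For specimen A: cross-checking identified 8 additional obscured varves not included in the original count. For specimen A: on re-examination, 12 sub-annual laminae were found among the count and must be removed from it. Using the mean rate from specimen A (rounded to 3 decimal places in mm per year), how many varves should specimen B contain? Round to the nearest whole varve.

Specimen A: adjusted count: 22424 − 12 + 8 = 22420 varves.
A: 1535.0 mm over 22420 years gives 1535.0 / 22420 ≈ 0.068 mm/yr.
B spans 8206.5 / 0.068 = 120683.82 years ≈ 120684 varves.

120684 varves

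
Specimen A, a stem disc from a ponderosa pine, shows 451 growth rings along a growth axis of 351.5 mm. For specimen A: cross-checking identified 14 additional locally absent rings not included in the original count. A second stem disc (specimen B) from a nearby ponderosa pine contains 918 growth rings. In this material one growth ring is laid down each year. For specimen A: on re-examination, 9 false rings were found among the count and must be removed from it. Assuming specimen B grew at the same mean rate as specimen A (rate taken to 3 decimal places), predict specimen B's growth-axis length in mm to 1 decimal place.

707.8 mm

Specimen A: after corrections the count is 451 − 9 + 14 = 456 growth rings.
A: Mean rate = 351.5 mm / 456 years ≈ 0.771 mm/yr.
Length of B = 0.771 × 918 = 707.8 mm.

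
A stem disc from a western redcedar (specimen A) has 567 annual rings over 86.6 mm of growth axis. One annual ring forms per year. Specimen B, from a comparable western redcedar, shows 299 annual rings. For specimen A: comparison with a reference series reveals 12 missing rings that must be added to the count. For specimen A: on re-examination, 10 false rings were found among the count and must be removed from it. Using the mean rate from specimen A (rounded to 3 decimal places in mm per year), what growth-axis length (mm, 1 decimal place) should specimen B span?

45.4 mm

Specimen A: correcting the raw count gives 567 − 10 + 12 = 569 true annual rings.
A: 86.6 mm over 569 years gives 86.6 / 569 ≈ 0.152 mm/year.
For B, 0.152 mm/year × 299 years = 45.4 mm.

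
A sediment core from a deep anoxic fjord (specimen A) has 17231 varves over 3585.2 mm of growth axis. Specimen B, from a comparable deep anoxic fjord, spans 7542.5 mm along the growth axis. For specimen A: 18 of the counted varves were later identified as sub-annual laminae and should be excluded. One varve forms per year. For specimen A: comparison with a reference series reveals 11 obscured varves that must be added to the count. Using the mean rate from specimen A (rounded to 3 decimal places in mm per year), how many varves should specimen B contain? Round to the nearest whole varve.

36262 varves

Specimen A: adjusted count: 17231 − 18 + 11 = 17224 varves.
A: 3585.2 mm over 17224 years gives 3585.2 / 17224 ≈ 0.208 mm per year.
B spans 7542.5 / 0.208 = 36262.02 years ≈ 36262 varves.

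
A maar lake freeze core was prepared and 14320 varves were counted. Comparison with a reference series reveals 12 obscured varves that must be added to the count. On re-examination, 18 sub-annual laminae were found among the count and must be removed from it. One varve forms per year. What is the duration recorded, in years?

Adjusted count: 14320 − 18 + 12 = 14314 varves.
At one varve per year, that is 14314 years.

14314 yr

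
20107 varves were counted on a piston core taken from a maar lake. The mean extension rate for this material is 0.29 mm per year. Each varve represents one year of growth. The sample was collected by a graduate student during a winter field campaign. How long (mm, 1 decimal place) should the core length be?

20107 years of growth are recorded.
Predicted length = 0.29 mm/year × 20107 years = 5831.0 mm.

5831.0 mm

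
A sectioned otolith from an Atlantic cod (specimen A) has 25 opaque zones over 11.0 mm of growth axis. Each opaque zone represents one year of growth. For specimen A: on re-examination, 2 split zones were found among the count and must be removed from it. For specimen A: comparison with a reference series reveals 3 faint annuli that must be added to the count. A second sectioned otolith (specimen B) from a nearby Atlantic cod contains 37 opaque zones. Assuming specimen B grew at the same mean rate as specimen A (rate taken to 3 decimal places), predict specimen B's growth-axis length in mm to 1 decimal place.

Specimen A: adjusted count: 25 − 2 + 3 = 26 opaque zones.
A: Extension rate ≈ 11.0 / 26 = 0.423 mm/yr.
B's length ≈ 0.423 × 37 = 15.7 mm.

15.7 mm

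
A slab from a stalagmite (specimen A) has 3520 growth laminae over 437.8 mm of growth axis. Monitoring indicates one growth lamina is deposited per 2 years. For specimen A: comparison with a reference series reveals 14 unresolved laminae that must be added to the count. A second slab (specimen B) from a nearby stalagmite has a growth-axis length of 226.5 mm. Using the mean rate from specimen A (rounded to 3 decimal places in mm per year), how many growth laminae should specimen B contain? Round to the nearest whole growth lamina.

Specimen A: after corrections the count is 3520 + 14 = 3534 growth laminae.
Specimen A: 3534 growth laminae at 2 years each span 3534 × 2 = 7068 years.
A: Mean rate = 437.8 mm / 7068 years ≈ 0.062 mm per year.
For B, 226.5 / 0.062 = 3653.23 years; at 2 years per growth lamina that is 3653.23 / 2 ≈ 1827 growth laminae.

1827 growth laminae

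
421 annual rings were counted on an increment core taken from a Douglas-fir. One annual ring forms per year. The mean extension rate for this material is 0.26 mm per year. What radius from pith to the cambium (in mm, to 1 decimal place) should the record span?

109.5 mm

The record spans 421 years at 0.26 mm per year.
Length ≈ 0.26 × 421 = 109.5 mm.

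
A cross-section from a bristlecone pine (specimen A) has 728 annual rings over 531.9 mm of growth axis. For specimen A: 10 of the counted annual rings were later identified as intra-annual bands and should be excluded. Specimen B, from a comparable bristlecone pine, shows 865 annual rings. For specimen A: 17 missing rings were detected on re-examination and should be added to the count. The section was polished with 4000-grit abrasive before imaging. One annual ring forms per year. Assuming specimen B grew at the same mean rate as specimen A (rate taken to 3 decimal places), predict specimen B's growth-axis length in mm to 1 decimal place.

Specimen A: adjusted count: 728 − 10 + 17 = 735 annual rings.
A: 531.9 mm over 735 years gives 531.9 / 735 ≈ 0.724 mm/year.
For B, 0.724 mm/year × 865 years = 626.3 mm.

626.3 mm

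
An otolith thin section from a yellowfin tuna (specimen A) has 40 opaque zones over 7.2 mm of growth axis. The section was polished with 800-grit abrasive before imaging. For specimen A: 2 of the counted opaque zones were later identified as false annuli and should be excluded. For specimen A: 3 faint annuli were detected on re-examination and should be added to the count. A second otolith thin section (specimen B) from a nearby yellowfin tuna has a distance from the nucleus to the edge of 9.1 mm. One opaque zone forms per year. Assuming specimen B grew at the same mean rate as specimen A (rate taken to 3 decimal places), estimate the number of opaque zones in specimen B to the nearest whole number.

Specimen A: adjusted count: 40 − 2 + 3 = 41 opaque zones.
A: Mean rate = 7.2 mm / 41 years ≈ 0.176 mm/year.
B spans 9.1 / 0.176 = 51.70 years ≈ 52 opaque zones.

52 opaque zones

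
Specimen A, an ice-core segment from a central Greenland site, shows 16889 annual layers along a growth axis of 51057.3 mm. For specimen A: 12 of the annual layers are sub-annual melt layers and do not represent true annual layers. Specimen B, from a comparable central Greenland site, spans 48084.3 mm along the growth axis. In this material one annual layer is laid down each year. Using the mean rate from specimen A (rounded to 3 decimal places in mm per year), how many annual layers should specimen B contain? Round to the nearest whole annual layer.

Specimen A: adjusted count: 16889 − 12 = 16877 annual layers.
A: 51057.3 mm over 16877 years gives 51057.3 / 16877 ≈ 3.025 mm/year.
Specimen B: 48084.3 mm / 3.025 mm per year = 15895.64 years ≈ 15896 annual layers.

15896 annual layers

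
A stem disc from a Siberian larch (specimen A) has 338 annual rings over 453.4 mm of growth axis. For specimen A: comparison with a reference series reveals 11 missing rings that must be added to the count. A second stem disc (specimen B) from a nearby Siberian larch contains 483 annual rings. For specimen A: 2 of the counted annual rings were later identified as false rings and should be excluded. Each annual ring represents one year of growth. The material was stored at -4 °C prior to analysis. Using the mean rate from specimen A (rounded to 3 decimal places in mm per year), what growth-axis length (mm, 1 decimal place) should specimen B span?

631.3 mm

Specimen A: adjusted count: 338 − 2 + 11 = 347 annual rings.
A: Mean rate = 453.4 mm / 347 years ≈ 1.307 mm/year.
B's length ≈ 1.307 × 483 = 631.3 mm.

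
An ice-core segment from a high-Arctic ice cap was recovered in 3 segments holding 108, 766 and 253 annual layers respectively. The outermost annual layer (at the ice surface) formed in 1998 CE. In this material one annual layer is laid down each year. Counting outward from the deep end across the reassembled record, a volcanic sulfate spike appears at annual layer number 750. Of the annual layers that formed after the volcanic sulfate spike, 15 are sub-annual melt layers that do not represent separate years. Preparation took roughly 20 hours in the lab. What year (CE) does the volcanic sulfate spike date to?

Total annual layers = 108 + 766 + 253 = 1127.
The volcanic sulfate spike sits at annual layer 750 from the deep end, so 1127 − 750 = 377 annual layers formed after it.
Excluding 15 false annual layers: 377 − 15 = 362.
1998 − 362 = 1636 CE.

1636 CE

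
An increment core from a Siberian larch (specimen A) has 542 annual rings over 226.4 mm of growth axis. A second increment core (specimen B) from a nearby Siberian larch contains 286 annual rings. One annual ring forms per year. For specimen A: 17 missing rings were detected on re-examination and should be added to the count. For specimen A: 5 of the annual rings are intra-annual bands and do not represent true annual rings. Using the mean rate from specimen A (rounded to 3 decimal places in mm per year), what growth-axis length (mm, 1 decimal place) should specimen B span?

117.0 mm

Specimen A: true annual ring count = 542 − 5 + 17 = 554.
A: Extension rate ≈ 226.4 / 554 = 0.409 mm per year.
For B, 0.409 mm/year × 286 years = 117.0 mm.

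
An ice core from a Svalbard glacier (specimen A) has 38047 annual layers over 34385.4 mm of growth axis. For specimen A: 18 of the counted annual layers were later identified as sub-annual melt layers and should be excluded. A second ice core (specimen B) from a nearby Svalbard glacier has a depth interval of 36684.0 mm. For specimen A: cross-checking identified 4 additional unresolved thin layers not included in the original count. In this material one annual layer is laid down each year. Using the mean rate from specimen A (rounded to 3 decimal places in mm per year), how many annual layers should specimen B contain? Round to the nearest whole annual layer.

Specimen A: after corrections the count is 38047 − 18 + 4 = 38033 annual layers.
A: Mean rate = 34385.4 mm / 38033 years ≈ 0.904 mm/year.
Specimen B: 36684.0 mm / 0.904 mm per year = 40579.65 years ≈ 40580 annual layers.

40580 annual layers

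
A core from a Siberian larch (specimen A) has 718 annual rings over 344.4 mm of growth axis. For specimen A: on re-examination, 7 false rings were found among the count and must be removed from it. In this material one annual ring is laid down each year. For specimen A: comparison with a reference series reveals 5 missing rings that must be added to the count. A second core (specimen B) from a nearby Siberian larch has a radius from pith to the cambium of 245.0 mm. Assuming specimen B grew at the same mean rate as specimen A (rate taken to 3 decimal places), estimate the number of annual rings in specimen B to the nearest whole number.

Specimen A: correcting the raw count gives 718 − 7 + 5 = 716 true annual rings.
A: Mean rate = 344.4 mm / 716 years ≈ 0.481 mm/yr.
For B, 245.0 / 0.481 = 509.36 years ≈ 509 annual rings.

509 annual rings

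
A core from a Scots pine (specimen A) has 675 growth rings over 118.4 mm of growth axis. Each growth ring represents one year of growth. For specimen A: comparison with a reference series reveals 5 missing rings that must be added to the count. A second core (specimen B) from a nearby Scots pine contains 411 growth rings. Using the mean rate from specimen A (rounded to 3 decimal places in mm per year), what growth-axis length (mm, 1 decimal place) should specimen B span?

Specimen A: adjusted count: 675 + 5 = 680 growth rings.
A: 118.4 mm over 680 years gives 118.4 / 680 ≈ 0.174 mm per year.
B's length ≈ 0.174 × 411 = 71.5 mm.

71.5 mm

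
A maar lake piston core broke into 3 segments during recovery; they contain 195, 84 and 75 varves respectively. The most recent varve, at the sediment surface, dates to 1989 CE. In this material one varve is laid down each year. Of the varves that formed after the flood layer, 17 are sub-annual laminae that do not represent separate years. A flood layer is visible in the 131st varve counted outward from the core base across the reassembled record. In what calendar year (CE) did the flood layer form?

1783 CE

Total varves = 195 + 84 + 75 = 354.
Between varve 131 and the sediment surface there are 354 − 131 = 223 varves.
Excluding 17 false varves: 223 − 17 = 206.
The varve at the sediment surface is 1989 CE, so the flood layer dates to 1989 − 206 = 1783 CE.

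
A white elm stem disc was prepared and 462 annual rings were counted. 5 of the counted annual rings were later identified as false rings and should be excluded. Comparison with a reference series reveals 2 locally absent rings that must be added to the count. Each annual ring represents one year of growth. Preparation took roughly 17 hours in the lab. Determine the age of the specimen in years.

459 yr

Adjusted count: 462 − 5 + 2 = 459 annual rings.
One annual ring per year makes the duration 459 years.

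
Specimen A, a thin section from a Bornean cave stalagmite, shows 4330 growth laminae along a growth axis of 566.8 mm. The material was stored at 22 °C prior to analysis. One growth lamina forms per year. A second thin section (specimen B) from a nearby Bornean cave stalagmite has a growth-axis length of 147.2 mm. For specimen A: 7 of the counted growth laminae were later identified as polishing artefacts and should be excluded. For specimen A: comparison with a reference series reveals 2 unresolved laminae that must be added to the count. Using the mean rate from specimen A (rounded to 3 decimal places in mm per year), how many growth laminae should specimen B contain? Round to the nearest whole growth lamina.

1124 growth laminae

Specimen A: correcting the raw count gives 4330 − 7 + 2 = 4325 true growth laminae.
A: 566.8 mm over 4325 years gives 566.8 / 4325 ≈ 0.131 mm/year.
B spans 147.2 / 0.131 = 1123.66 years ≈ 1124 growth laminae.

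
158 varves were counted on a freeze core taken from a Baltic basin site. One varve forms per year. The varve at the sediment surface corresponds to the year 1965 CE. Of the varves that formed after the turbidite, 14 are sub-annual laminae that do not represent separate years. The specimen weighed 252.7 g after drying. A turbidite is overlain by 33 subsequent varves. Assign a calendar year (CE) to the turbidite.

1946 CE

There are 33 varves younger than the turbidite.
Excluding 14 false varves: 33 − 14 = 19.
The varve at the sediment surface is 1965 CE, so the turbidite dates to 1965 − 19 = 1946 CE.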